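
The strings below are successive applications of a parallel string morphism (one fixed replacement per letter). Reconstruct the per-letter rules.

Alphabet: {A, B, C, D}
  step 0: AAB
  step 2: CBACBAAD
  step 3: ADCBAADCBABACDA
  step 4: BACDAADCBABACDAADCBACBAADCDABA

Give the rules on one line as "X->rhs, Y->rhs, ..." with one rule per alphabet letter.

  step 3 ⇒ step 4: ADCBAADCBABACDA ⇒ BA·CDA·AD·C·BA·BA·CDA·AD·C·BA·C·BA·AD·CDA·BA
    A ↦ BA
    B ↦ C
    C ↦ AD
    D ↦ CDA

A->BA, B->C, C->AD, D->CDA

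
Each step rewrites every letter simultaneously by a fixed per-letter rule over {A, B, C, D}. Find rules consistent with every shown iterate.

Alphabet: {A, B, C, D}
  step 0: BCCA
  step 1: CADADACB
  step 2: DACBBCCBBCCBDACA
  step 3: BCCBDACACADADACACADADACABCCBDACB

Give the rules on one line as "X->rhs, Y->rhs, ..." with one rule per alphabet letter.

  step 2 ⇒ step 3: DACBBCCBBCCBDACA ⇒ BC·CB·DA·CA·CA·DA·DA·CA·CA·DA·DA·CA·BC·CB·DA·CB
    A ↦ CB
    B ↦ CA
    C ↦ DA
    D ↦ BC

A->CB, B->CA, C->DA, D->BC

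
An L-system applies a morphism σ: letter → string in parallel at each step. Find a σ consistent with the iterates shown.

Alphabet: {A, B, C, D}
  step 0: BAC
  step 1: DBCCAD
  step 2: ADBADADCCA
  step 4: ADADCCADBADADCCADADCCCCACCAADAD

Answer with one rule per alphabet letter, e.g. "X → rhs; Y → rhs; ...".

A->CC, B->DB, C->AD, D->A

  step 1 ⇒ step 2: DBCCAD ⇒ A·DB·AD·AD·CC·A
    A ↦ CC
    B ↦ DB
    C ↦ AD
    D ↦ A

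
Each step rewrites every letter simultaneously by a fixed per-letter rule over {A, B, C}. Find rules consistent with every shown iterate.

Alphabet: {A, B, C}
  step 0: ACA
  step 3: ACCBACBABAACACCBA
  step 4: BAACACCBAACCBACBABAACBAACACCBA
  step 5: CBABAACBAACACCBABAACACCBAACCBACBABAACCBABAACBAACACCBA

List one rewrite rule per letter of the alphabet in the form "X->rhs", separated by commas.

  step 4 ⇒ step 5: BAACACCBAACCBACBABAACBAACACCBA ⇒ C·BA·BA·AC·BA·AC·AC·C·BA·BA·AC·AC·C·BA·AC·C·BA·C·BA·BA·AC·C·BA·BA·AC·BA·AC·AC·C·BA
    A ↦ BA
    B ↦ C
    C ↦ AC

A->BA, B->C, C->AC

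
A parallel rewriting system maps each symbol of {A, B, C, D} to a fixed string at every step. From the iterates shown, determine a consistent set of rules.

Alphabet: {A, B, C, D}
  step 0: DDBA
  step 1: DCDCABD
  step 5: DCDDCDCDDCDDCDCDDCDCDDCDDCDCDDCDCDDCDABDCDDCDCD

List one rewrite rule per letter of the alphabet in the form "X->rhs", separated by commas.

A->D, B->AB, C->D, D->DC

  step 0 ⇒ step 1: DDBA ⇒ DC·DC·AB·D
    A ↦ D
    B ↦ AB
    D ↦ DC
    C ↦ D  (constrained at step 1)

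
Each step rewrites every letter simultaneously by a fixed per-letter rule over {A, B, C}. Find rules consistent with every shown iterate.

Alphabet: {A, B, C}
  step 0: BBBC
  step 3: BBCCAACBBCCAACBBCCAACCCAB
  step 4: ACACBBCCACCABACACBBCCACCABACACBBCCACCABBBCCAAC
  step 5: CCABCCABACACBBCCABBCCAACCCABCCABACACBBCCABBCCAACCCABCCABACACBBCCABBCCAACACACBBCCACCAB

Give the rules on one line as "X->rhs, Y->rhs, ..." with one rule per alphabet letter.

  step 4 ⇒ step 5: ACACBBCCACCABACACBBCCACCABACACBBCCACCABBBCCAAC ⇒ CCA·B·CCA·B·AC·AC·B·B·CCA·B·B·CCA·AC·CCA·B·CCA·B·AC·AC·B·B·CCA·B·B·CCA·AC·CCA·B·CCA·B·AC·AC·B·B·CCA·B·B·CCA·AC·AC·AC·B·B·CCA·CCA·B
    A ↦ CCA
    B ↦ AC
    C ↦ B

A->CCA, B->AC, C->B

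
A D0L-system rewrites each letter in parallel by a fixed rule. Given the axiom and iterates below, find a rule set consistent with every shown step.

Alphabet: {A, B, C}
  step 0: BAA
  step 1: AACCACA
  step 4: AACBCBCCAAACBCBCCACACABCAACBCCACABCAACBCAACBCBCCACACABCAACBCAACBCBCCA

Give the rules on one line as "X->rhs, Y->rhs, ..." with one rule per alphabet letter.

A->CA, B->AAC, C->BC

  step 0 ⇒ step 1: BAA ⇒ AAC·CA·CA
    A ↦ CA
    B ↦ AAC
    C ↦ BC  (constrained at step 1)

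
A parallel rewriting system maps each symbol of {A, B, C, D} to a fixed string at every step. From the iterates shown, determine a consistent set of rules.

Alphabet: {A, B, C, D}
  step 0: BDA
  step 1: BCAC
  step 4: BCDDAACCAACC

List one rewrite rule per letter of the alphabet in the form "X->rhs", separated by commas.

A->C, B->BC, C->DD, D->A

  step 0 ⇒ step 1: BDA ⇒ BC·A·C
    A ↦ C
    B ↦ BC
    D ↦ A
    C ↦ DD  (constrained at step 1)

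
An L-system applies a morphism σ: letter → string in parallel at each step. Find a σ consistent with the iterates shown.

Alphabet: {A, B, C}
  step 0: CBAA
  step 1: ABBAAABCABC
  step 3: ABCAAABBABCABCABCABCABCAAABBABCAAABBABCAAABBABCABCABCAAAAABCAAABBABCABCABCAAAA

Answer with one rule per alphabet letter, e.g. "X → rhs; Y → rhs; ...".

A->ABC, B->AA, C->ABB

  step 0 ⇒ step 1: CBAA ⇒ ABB·AA·ABC·ABC
    A ↦ ABC
    B ↦ AA
    C ↦ ABB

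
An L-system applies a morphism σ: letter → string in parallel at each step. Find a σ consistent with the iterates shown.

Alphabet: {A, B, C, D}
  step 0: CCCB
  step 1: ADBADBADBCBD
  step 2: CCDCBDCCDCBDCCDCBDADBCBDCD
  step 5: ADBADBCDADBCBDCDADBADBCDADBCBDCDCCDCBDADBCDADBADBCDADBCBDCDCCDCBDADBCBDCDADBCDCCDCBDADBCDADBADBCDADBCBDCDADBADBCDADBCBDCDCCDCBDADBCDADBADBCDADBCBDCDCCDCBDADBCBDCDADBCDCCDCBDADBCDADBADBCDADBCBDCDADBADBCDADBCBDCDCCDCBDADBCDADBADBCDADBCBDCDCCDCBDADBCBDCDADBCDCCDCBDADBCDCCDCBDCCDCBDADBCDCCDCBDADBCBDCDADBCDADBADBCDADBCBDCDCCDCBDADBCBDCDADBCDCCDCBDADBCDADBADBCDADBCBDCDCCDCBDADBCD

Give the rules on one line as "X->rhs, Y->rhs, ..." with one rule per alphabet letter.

  step 1 ⇒ step 2: ADBADBADBCBD ⇒ C·CD·CBD·C·CD·CBD·C·CD·CBD·ADB·CBD·CD
    A ↦ C
    B ↦ CBD
    C ↦ ADB
    D ↦ CD

A->C, B->CBD, C->ADB, D->CD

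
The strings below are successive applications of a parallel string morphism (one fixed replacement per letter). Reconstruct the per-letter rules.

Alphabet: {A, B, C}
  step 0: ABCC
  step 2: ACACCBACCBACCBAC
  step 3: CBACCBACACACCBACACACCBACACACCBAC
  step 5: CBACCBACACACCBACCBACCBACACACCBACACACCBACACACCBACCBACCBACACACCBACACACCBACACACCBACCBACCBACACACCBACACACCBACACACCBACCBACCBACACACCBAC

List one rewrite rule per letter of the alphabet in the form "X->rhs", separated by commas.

A->CB, B->AC, C->AC

  step 2 ⇒ step 3: ACACCBACCBACCBAC ⇒ CB·AC·CB·AC·AC·AC·CB·AC·AC·AC·CB·AC·AC·AC·CB·AC
    A ↦ CB
    B ↦ AC
    C ↦ AC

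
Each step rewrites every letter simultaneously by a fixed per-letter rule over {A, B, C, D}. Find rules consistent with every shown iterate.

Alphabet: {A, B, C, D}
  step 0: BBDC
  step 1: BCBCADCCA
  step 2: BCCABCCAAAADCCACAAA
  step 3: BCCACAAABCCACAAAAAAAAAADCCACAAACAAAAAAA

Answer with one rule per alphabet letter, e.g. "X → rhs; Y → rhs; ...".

  step 2 ⇒ step 3: BCCABCCAAAADCCACAAA ⇒ BC·CA·CA·AA·BC·CA·CA·AA·AA·AA·AA·ADC·CA·CA·AA·CA·AA·AA·AA
    A ↦ AA
    B ↦ BC
    C ↦ CA
    D ↦ ADC

A->AA, B->BC, C->CA, D->ADC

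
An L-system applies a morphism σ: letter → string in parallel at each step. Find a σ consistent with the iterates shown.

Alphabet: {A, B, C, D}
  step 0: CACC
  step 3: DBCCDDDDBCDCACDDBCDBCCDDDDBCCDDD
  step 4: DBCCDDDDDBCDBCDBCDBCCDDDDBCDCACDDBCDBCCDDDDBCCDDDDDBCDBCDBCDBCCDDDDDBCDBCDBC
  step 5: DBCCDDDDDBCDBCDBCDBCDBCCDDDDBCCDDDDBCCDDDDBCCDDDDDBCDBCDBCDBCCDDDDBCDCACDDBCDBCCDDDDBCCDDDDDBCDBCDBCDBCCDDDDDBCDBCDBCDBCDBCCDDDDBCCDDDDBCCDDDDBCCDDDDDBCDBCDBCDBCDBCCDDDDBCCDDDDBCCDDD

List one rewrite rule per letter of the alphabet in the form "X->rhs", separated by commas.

A->CAC, B->CDD, C->D, D->DBC

  step 4 ⇒ step 5: DBCCDDDDDBCDBCDBCDBCCDDDDBCDCACDDBCDBCCDDDDBCCDDDDDBCDBCDBCDBCCDDDDDBCDBCDBC ⇒ DBC·CDD·D·D·DBC·DBC·DBC·DBC·DBC·CDD·D·DBC·CDD·D·DBC·CDD·D·DBC·CDD·D·D·DBC·DBC·DBC·DBC·CDD·D·DBC·D·CAC·D·DBC·DBC·CDD·D·DBC·CDD·D·D·DBC·DBC·DBC·DBC·CDD·D·D·DBC·DBC·DBC·DBC·DBC·CDD·D·DBC·CDD·D·DBC·CDD·D·DBC·CDD·D·D·DBC·DBC·DBC·DBC·DBC·CDD·D·DBC·CDD·D·DBC·CDD·D
    A ↦ CAC
    B ↦ CDD
    C ↦ D
    D ↦ DBC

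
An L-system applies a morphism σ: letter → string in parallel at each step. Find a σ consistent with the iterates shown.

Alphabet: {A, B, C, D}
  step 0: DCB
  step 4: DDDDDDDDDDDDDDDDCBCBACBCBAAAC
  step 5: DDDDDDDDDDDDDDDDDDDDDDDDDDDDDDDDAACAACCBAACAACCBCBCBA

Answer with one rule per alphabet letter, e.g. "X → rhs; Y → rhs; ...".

A->CB, B->AC, C->A, D->DD

  step 4 ⇒ step 5: DDDDDDDDDDDDDDDDCBCBACBCBAAAC ⇒ DD·DD·DD·DD·DD·DD·DD·DD·DD·DD·DD·DD·DD·DD·DD·DD·A·AC·A·AC·CB·A·AC·A·AC·CB·CB·CB·A
    A ↦ CB
    B ↦ AC
    C ↦ A
    D ↦ DD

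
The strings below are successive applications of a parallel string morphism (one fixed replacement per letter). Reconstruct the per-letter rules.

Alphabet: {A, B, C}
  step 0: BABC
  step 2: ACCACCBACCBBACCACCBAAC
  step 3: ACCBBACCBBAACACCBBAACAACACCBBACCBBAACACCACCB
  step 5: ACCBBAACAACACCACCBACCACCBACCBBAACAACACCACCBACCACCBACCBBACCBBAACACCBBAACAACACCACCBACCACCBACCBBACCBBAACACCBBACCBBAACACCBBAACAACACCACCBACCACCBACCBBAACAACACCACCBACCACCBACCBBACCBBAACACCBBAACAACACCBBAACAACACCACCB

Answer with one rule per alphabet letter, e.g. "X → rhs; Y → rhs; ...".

  step 2 ⇒ step 3: ACCACCBACCBBACCACCBAAC ⇒ ACC·B·B·ACC·B·B·AAC·ACC·B·B·AAC·AAC·ACC·B·B·ACC·B·B·AAC·ACC·ACC·B
    A ↦ ACC
    B ↦ AAC
    C ↦ B

A->ACC, B->AAC, C->B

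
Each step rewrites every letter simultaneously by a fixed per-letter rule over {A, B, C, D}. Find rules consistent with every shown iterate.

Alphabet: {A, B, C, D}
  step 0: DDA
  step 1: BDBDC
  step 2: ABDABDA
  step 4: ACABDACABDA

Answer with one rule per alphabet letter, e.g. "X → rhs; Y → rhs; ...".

A->C, B->A, C->A, D->BD

  step 1 ⇒ step 2: BDBDC ⇒ A·BD·A·BD·A
    B ↦ A
    C ↦ A
    D ↦ BD
  step 0 ⇒ step 1: DDA ⇒ BD·BD·C
    A ↦ C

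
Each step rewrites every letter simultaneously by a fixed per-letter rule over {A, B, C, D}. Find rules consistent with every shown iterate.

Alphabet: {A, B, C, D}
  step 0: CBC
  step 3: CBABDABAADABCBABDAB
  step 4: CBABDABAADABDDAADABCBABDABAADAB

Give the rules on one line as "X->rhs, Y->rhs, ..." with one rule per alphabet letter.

  step 3 ⇒ step 4: CBABDABAADABCBABDAB ⇒ CB·AB·D·AB·AA·D·AB·D·D·AA·D·AB·CB·AB·D·AB·AA·D·AB
    A ↦ D
    B ↦ AB
    C ↦ CB
    D ↦ AA

A->D, B->AB, C->CB, D->AA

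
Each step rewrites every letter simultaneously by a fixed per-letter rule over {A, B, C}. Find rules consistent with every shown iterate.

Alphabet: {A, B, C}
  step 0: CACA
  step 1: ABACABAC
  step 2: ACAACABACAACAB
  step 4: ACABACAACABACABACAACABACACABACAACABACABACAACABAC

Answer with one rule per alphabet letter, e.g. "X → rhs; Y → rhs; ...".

  step 1 ⇒ step 2: ABACABAC ⇒ AC·A·AC·AB·AC·A·AC·AB
    A ↦ AC
    B ↦ A
    C ↦ AB

A->AC, B->A, C->AB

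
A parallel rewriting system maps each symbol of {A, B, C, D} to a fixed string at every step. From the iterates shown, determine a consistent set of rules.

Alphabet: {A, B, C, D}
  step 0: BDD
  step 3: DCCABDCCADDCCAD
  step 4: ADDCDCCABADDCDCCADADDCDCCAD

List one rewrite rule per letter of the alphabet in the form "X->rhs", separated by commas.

  step 3 ⇒ step 4: DCCABDCCADDCCAD ⇒ AD·DC·DC·C·AB·AD·DC·DC·C·AD·AD·DC·DC·C·AD
    A ↦ C
    B ↦ AB
    C ↦ DC
    D ↦ AD

A->C, B->AB, C->DC, D->AD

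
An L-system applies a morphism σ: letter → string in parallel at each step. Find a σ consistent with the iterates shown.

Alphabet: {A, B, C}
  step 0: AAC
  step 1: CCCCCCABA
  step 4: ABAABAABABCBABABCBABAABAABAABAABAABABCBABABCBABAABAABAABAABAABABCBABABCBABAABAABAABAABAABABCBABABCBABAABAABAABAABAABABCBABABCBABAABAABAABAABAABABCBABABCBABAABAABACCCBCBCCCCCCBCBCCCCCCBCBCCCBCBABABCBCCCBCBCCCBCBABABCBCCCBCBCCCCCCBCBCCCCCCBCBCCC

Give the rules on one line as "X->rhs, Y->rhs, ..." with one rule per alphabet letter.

A->CCC, B->BCB, C->ABA

  step 0 ⇒ step 1: AAC ⇒ CCC·CCC·ABA
    A ↦ CCC
    C ↦ ABA
    B ↦ BCB  (constrained at step 1)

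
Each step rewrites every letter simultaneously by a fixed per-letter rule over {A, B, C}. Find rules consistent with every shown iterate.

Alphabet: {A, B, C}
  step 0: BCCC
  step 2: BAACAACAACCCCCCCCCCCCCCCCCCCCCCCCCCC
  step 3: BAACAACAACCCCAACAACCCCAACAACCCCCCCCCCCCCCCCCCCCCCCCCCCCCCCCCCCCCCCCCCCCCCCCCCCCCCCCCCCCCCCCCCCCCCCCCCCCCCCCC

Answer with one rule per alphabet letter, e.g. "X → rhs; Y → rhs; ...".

A->CAA, B->BAA, C->CCC

  step 2 ⇒ step 3: BAACAACAACCCCCCCCCCCCCCCCCCCCCCCCCCC ⇒ BAA·CAA·CAA·CCC·CAA·CAA·CCC·CAA·CAA·CCC·CCC·CCC·CCC·CCC·CCC·CCC·CCC·CCC·CCC·CCC·CCC·CCC·CCC·CCC·CCC·CCC·CCC·CCC·CCC·CCC·CCC·CCC·CCC·CCC·CCC·CCC
    A ↦ CAA
    B ↦ BAA
    C ↦ CCC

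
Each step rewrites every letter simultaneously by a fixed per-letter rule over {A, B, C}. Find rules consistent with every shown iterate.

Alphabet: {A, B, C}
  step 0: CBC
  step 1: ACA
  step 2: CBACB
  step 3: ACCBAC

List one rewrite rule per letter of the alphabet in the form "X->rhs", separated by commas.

A->CB, B->C, C->A

  step 2 ⇒ step 3: CBACB ⇒ A·C·CB·A·C
    A ↦ CB
    B ↦ C
    C ↦ A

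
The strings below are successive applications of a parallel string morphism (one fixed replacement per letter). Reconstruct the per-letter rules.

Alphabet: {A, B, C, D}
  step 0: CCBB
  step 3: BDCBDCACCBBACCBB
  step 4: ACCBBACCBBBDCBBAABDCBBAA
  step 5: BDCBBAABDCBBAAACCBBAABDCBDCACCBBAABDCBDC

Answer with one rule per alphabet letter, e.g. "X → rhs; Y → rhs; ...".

  step 4 ⇒ step 5: ACCBBACCBBBDCBBAABDCBBAA ⇒ BDC·B·B·A·A·BDC·B·B·A·A·A·CCB·B·A·A·BDC·BDC·A·CCB·B·A·A·BDC·BDC
    A ↦ BDC
    B ↦ A
    C ↦ B
    D ↦ CCB

A->BDC, B->A, C->B, D->CCB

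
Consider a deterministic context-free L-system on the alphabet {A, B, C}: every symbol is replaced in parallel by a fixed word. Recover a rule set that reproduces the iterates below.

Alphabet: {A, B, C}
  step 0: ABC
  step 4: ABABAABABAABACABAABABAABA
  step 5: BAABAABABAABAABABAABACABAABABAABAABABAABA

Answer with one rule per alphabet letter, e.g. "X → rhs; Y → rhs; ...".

A->BA, B->A, C->CA

  step 4 ⇒ step 5: ABABAABABAABACABAABABAABA ⇒ BA·A·BA·A·BA·BA·A·BA·A·BA·BA·A·BA·CA·BA·A·BA·BA·A·BA·A·BA·BA·A·BA
    A ↦ BA
    B ↦ A
    C ↦ CA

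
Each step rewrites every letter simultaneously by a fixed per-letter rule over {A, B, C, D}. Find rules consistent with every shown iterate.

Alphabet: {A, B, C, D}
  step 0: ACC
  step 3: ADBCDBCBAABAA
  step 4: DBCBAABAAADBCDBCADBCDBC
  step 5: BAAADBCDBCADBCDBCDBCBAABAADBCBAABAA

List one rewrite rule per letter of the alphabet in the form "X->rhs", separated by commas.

  step 4 ⇒ step 5: DBCBAABAAADBCDBCADBCDBC ⇒ B·A·A·A·DBC·DBC·A·DBC·DBC·DBC·B·A·A·B·A·A·DBC·B·A·A·B·A·A
    A ↦ DBC
    B ↦ A
    C ↦ A
    D ↦ B

A->DBC, B->A, C->A, D->B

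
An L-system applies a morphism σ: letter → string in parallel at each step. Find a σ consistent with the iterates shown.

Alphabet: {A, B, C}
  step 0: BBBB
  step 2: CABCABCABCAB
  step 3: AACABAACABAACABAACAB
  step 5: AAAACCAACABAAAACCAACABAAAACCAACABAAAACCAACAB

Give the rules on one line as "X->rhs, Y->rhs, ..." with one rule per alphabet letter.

  step 2 ⇒ step 3: CABCABCABCAB ⇒ AA·C·AB·AA·C·AB·AA·C·AB·AA·C·AB
    A ↦ C
    B ↦ AB
    C ↦ AA

A->C, B->AB, C->AA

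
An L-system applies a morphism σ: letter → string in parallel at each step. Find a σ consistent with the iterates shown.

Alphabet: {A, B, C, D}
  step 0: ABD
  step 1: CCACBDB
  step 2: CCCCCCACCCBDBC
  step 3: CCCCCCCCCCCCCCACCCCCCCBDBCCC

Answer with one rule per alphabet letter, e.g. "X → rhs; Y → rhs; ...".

A->CCA, B->C, C->CC, D->BDB

  step 2 ⇒ step 3: CCCCCCACCCBDBC ⇒ CC·CC·CC·CC·CC·CC·CCA·CC·CC·CC·C·BDB·C·CC
    A ↦ CCA
    B ↦ C
    C ↦ CC
    D ↦ BDB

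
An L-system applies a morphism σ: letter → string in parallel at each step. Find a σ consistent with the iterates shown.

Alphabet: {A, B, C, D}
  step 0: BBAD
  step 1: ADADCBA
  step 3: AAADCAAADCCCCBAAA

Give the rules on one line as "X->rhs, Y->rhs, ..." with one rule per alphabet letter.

  step 0 ⇒ step 1: BBAD ⇒ AD·AD·C·BA
    A ↦ C
    B ↦ AD
    D ↦ BA
    C ↦ AA  (constrained at step 1)

A->C, B->AD, C->AA, D->BA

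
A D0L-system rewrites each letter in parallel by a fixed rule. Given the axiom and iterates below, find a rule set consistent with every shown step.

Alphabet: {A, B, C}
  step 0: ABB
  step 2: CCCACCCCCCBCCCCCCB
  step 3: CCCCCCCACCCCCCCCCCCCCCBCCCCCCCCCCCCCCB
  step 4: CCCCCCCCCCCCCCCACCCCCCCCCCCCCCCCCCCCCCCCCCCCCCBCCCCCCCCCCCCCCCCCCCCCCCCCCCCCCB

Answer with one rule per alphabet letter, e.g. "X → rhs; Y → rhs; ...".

  step 3 ⇒ step 4: CCCCCCCACCCCCCCCCCCCCCBCCCCCCCCCCCCCCB ⇒ CC·CC·CC·CC·CC·CC·CC·CA·CC·CC·CC·CC·CC·CC·CC·CC·CC·CC·CC·CC·CC·CC·CCB·CC·CC·CC·CC·CC·CC·CC·CC·CC·CC·CC·CC·CC·CC·CCB
    A ↦ CA
    B ↦ CCB
    C ↦ CC

A->CA, B->CCB, C->CC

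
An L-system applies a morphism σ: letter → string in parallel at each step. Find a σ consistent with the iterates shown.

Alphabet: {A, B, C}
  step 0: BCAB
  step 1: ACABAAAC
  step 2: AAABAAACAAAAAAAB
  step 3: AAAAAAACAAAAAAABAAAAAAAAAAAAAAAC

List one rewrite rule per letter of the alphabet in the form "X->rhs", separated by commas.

  step 2 ⇒ step 3: AAABAAACAAAAAAAB ⇒ AA·AA·AA·AC·AA·AA·AA·AB·AA·AA·AA·AA·AA·AA·AA·AC
    A ↦ AA
    B ↦ AC
    C ↦ AB

A->AA, B->AC, C->AB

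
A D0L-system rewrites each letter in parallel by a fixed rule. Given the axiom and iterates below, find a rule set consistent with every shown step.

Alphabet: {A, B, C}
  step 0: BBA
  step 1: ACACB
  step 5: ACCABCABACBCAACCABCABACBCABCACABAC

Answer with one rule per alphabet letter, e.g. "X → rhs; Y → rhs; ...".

A->B, B->AC, C->CA

  step 0 ⇒ step 1: BBA ⇒ AC·AC·B
    A ↦ B
    B ↦ AC
    C ↦ CA  (constrained at step 1)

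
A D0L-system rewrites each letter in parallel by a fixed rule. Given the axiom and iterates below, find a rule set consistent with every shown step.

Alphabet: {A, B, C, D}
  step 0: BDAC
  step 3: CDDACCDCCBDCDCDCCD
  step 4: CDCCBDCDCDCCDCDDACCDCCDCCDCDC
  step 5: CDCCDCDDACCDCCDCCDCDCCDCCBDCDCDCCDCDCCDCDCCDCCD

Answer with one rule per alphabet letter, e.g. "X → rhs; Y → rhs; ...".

  step 4 ⇒ step 5: CDCCBDCDCDCCDCDDACCDCCDCCDCDC ⇒ CD·C·CD·CD·DA·C·CD·C·CD·C·CD·CD·C·CD·C·C·BD·CD·CD·C·CD·CD·C·CD·CD·C·CD·C·CD
    A ↦ BD
    B ↦ DA
    C ↦ CD
    D ↦ C

A->BD, B->DA, C->CD, D->C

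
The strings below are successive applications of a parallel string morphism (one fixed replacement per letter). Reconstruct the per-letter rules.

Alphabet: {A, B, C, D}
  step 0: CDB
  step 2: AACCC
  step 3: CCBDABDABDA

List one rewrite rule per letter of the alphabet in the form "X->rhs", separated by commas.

A->C, B->A, C->BDA, D->A

  step 2 ⇒ step 3: AACCC ⇒ C·C·BDA·BDA·BDA
    A ↦ C
    C ↦ BDA
    B ↦ A  (constrained at step 0)
    D ↦ A  (constrained at step 0)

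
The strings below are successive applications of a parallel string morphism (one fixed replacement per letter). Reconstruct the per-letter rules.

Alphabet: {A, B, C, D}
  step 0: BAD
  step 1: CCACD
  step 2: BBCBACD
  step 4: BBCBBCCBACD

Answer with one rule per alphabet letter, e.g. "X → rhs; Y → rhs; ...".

A->C, B->C, C->B, D->ACD

  step 1 ⇒ step 2: CCACD ⇒ B·B·C·B·ACD
    A ↦ C
    C ↦ B
    D ↦ ACD
  step 0 ⇒ step 1: BAD ⇒ C·C·ACD
    B ↦ C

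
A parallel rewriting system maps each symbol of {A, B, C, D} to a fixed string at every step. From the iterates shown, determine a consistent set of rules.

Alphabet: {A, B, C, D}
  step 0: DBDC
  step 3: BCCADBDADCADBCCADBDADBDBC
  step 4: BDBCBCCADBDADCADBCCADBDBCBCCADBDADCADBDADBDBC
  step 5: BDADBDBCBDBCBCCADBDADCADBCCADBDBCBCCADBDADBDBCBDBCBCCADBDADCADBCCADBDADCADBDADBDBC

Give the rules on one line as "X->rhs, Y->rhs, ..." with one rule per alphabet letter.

  step 4 ⇒ step 5: BDBCBCCADBDADCADBCCADBDBCBCCADBDADCADBDADBDBC ⇒ BD·AD·BD·BC·BD·BC·BC·C·AD·BD·AD·C·AD·BC·C·AD·BD·BC·BC·C·AD·BD·AD·BD·BC·BD·BC·BC·C·AD·BD·AD·C·AD·BC·C·AD·BD·AD·C·AD·BD·AD·BD·BC
    A ↦ C
    B ↦ BD
    C ↦ BC
    D ↦ AD

A->C, B->BD, C->BC, D->AD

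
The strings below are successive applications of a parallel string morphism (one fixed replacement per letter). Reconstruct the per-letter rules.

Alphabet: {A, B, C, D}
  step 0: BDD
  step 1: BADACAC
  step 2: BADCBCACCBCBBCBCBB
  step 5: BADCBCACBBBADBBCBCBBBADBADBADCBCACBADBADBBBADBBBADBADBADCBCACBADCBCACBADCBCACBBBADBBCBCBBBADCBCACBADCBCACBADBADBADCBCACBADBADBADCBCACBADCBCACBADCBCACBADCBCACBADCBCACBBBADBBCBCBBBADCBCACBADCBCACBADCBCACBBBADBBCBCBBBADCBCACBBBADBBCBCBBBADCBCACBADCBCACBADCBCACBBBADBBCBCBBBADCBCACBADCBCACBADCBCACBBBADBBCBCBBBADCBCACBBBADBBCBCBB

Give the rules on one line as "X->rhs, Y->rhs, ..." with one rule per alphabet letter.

  step 1 ⇒ step 2: BADACAC ⇒ BAD·CBC·AC·CBC·BB·CBC·BB
    A ↦ CBC
    B ↦ BAD
    C ↦ BB
    D ↦ AC

A->CBC, B->BAD, C->BB, D->AC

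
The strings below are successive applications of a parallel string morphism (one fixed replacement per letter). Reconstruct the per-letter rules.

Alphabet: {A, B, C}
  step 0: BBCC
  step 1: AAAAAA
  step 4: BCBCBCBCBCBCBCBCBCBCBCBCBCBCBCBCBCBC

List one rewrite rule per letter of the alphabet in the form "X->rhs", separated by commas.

A->BC, B->A, C->AA

  step 0 ⇒ step 1: BBCC ⇒ A·A·AA·AA
    B ↦ A
    C ↦ AA
    A ↦ BC  (constrained at step 1)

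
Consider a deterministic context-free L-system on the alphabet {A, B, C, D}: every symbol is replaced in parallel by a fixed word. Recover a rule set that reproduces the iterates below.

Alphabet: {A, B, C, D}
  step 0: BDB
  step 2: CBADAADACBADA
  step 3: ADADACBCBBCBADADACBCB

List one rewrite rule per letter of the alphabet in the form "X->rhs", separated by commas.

A->B, B->DAC, C->ADA, D->C

  step 2 ⇒ step 3: CBADAADACBADA ⇒ ADA·DAC·B·C·B·B·C·B·ADA·DAC·B·C·B
    A ↦ B
    B ↦ DAC
    C ↦ ADA
    D ↦ C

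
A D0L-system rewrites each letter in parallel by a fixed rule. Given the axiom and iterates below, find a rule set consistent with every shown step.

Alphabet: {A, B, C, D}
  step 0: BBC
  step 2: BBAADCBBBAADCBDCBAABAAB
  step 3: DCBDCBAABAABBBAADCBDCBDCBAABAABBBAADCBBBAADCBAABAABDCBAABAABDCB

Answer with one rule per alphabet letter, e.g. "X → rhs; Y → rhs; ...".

A->AAB, B->DCB, C->BAA, D->B

  step 2 ⇒ step 3: BBAADCBBBAADCBDCBAABAAB ⇒ DCB·DCB·AAB·AAB·B·BAA·DCB·DCB·DCB·AAB·AAB·B·BAA·DCB·B·BAA·DCB·AAB·AAB·DCB·AAB·AAB·DCB
    A ↦ AAB
    B ↦ DCB
    C ↦ BAA
    D ↦ B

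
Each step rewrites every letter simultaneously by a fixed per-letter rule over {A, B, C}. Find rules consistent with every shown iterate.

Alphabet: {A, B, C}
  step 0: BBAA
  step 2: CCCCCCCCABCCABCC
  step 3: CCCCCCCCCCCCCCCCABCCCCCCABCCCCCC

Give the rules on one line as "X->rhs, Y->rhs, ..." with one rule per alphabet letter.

A->AB, B->CC, C->CC

  step 2 ⇒ step 3: CCCCCCCCABCCABCC ⇒ CC·CC·CC·CC·CC·CC·CC·CC·AB·CC·CC·CC·AB·CC·CC·CC
    A ↦ AB
    B ↦ CC
    C ↦ CC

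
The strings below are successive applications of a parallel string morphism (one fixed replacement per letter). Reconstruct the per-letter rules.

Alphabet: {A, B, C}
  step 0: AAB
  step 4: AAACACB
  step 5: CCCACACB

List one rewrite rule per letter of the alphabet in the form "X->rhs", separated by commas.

  step 4 ⇒ step 5: AAACACB ⇒ C·C·C·A·C·A·CB
    A ↦ C
    B ↦ CB
    C ↦ A

A->C, B->CB, C->A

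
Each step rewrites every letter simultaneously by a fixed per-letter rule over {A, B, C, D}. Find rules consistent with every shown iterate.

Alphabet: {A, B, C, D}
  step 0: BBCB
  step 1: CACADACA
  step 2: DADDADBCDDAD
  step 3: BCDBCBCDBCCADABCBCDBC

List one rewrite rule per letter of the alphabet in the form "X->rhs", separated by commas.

A->D, B->CA, C->DA, D->BC

  step 2 ⇒ step 3: DADDADBCDDAD ⇒ BC·D·BC·BC·D·BC·CA·DA·BC·BC·D·BC
    A ↦ D
    B ↦ CA
    C ↦ DA
    D ↦ BC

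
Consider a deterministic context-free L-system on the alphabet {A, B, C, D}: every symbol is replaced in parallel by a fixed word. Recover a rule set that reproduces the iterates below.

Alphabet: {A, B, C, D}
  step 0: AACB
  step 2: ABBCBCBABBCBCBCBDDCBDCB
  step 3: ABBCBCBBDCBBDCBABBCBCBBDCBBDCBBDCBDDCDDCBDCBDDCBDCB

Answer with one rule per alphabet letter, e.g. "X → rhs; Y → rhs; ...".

A->ABB, B->CB, C->BD, D->DDC

  step 2 ⇒ step 3: ABBCBCBABBCBCBCBDDCBDCB ⇒ ABB·CB·CB·BD·CB·BD·CB·ABB·CB·CB·BD·CB·BD·CB·BD·CB·DDC·DDC·BD·CB·DDC·BD·CB
    A ↦ ABB
    B ↦ CB
    C ↦ BD
    D ↦ DDC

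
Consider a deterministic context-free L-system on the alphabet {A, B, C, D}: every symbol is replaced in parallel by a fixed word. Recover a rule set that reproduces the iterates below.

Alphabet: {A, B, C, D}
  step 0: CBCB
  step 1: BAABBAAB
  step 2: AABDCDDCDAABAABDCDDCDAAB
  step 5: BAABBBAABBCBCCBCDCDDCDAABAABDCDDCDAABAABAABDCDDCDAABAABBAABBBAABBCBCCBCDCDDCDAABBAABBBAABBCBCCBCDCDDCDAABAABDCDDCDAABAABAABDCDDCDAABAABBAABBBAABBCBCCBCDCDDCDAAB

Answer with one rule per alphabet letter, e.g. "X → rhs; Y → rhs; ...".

  step 1 ⇒ step 2: BAABBAAB ⇒ AAB·DCD·DCD·AAB·AAB·DCD·DCD·AAB
    A ↦ DCD
    B ↦ AAB
  step 0 ⇒ step 1: CBCB ⇒ B·AAB·B·AAB
    C ↦ B
    D ↦ C  (constrained at step 2)

A->DCD, B->AAB, C->B, D->C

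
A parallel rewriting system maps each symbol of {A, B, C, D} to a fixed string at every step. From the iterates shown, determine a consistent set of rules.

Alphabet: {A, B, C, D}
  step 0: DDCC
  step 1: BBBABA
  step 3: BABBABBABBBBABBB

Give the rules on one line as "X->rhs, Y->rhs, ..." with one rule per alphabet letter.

A->DD, B->CD, C->BA, D->B

  step 0 ⇒ step 1: DDCC ⇒ B·B·BA·BA
    C ↦ BA
    D ↦ B
    A ↦ DD  (constrained at step 1)
    B ↦ CD  (constrained at step 1)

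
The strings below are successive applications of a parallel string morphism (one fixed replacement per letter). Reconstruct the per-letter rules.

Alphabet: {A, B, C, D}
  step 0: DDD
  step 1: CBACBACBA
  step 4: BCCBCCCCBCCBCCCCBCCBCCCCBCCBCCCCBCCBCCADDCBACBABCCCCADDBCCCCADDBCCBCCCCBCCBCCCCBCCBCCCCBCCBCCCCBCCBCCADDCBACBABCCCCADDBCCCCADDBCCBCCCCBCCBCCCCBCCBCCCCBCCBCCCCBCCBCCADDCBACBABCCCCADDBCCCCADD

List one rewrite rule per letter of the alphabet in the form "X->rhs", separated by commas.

  step 0 ⇒ step 1: DDD ⇒ CBA·CBA·CBA
    D ↦ CBA
    A ↦ ADD  (constrained at step 1)
    B ↦ CC  (constrained at step 1)
    C ↦ BCC  (constrained at step 1)

A->ADD, B->CC, C->BCC, D->CBA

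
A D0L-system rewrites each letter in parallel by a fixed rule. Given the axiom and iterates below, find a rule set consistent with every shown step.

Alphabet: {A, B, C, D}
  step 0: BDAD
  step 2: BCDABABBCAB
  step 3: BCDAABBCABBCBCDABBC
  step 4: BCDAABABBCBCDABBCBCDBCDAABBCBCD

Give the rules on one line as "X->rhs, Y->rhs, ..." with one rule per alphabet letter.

A->AB, B->BC, C->D, D->A

  step 3 ⇒ step 4: BCDAABBCABBCBCDABBC ⇒ BC·D·A·AB·AB·BC·BC·D·AB·BC·BC·D·BC·D·A·AB·BC·BC·D
    A ↦ AB
    B ↦ BC
    C ↦ D
    D ↦ A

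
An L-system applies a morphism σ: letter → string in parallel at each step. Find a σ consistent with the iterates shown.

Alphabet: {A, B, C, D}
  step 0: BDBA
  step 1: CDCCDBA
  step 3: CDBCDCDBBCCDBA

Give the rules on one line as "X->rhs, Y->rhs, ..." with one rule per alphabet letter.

A->BA, B->CD, C->B, D->C

  step 0 ⇒ step 1: BDBA ⇒ CD·C·CD·BA
    A ↦ BA
    B ↦ CD
    D ↦ C
    C ↦ B  (constrained at step 1)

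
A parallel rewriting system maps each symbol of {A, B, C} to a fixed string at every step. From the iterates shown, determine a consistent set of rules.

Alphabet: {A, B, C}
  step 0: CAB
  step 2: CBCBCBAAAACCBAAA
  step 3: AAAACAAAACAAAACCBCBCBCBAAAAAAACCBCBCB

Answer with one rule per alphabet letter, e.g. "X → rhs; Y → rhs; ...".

A->CB, B->AC, C->AAA

  step 2 ⇒ step 3: CBCBCBAAAACCBAAA ⇒ AAA·AC·AAA·AC·AAA·AC·CB·CB·CB·CB·AAA·AAA·AC·CB·CB·CB
    A ↦ CB
    B ↦ AC
    C ↦ AAA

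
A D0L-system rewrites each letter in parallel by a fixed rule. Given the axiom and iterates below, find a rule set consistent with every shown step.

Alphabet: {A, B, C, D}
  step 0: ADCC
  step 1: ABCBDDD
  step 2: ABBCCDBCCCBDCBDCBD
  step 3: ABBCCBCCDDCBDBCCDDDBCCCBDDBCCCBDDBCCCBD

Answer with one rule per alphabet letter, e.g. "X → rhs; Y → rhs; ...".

  step 2 ⇒ step 3: ABBCCDBCCCBDCBDCBD ⇒ AB·BCC·BCC·D·D·CBD·BCC·D·D·D·BCC·CBD·D·BCC·CBD·D·BCC·CBD
    A ↦ AB
    B ↦ BCC
    C ↦ D
    D ↦ CBD

A->AB, B->BCC, C->D, D->CBD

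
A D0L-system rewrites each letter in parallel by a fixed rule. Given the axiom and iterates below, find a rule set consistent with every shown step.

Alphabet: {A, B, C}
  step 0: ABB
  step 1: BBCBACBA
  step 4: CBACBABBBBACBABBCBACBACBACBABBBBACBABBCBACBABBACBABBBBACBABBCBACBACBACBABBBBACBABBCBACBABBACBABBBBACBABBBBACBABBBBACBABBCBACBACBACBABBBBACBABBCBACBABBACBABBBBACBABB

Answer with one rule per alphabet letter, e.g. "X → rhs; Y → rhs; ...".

  step 0 ⇒ step 1: ABB ⇒ BB·CBA·CBA
    A ↦ BB
    B ↦ CBA
    C ↦ BBA  (constrained at step 1)

A->BB, B->CBA, C->BBA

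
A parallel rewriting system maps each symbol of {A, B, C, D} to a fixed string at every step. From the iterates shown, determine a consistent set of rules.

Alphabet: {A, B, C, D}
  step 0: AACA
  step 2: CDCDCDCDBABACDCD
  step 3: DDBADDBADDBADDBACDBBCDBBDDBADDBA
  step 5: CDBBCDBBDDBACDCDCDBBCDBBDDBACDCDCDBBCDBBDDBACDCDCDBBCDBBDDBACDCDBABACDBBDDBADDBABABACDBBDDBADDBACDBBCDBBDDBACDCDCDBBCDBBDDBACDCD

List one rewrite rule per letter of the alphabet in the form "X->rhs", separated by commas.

A->BB, B->CD, C->DD, D->BA

  step 2 ⇒ step 3: CDCDCDCDBABACDCD ⇒ DD·BA·DD·BA·DD·BA·DD·BA·CD·BB·CD·BB·DD·BA·DD·BA
    A ↦ BB
    B ↦ CD
    C ↦ DD
    D ↦ BA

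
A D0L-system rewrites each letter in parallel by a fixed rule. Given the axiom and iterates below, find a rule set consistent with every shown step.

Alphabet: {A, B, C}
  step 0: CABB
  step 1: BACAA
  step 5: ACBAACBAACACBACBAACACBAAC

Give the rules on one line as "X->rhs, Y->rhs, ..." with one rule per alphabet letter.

  step 0 ⇒ step 1: CABB ⇒ B·AC·A·A
    A ↦ AC
    B ↦ A
    C ↦ B

A->AC, B->A, C->B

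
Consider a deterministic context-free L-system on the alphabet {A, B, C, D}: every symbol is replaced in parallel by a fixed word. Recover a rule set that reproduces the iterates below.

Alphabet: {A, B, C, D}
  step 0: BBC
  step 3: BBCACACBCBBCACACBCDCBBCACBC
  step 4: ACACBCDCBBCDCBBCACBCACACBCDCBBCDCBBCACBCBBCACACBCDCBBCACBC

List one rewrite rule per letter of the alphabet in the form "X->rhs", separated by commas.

  step 3 ⇒ step 4: BBCACACBCBBCACACBCDCBBCACBC ⇒ AC·AC·BC·DCB·BC·DCB·BC·AC·BC·AC·AC·BC·DCB·BC·DCB·BC·AC·BC·B·BC·AC·AC·BC·DCB·BC·AC·BC
    A ↦ DCB
    B ↦ AC
    C ↦ BC
    D ↦ B

A->DCB, B->AC, C->BC, D->B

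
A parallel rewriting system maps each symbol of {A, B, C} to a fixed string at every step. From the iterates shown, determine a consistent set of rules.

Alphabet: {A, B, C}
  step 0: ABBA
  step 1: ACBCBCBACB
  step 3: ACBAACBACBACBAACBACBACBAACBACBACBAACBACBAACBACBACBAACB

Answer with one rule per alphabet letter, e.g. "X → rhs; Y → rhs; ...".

  step 0 ⇒ step 1: ABBA ⇒ ACB·CB·CB·ACB
    A ↦ ACB
    B ↦ CB
    C ↦ AA  (constrained at step 1)

A->ACB, B->CB, C->AA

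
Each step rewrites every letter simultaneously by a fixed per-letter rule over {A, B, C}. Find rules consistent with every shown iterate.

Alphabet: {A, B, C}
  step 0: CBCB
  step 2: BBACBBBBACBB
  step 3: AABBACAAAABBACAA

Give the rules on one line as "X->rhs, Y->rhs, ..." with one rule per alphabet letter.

A->BB, B->A, C->AC

  step 2 ⇒ step 3: BBACBBBBACBB ⇒ A·A·BB·AC·A·A·A·A·BB·AC·A·A
    A ↦ BB
    B ↦ A
    C ↦ AC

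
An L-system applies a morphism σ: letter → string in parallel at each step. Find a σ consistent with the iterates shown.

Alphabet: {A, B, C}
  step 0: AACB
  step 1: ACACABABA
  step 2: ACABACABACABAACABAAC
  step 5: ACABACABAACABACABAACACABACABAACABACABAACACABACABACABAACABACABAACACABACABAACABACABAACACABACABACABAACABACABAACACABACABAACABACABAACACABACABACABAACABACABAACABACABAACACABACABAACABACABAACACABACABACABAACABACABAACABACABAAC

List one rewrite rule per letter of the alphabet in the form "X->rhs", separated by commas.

A->AC, B->ABA, C->AB

  step 1 ⇒ step 2: ACACABABA ⇒ AC·AB·AC·AB·AC·ABA·AC·ABA·AC
    A ↦ AC
    B ↦ ABA
    C ↦ AB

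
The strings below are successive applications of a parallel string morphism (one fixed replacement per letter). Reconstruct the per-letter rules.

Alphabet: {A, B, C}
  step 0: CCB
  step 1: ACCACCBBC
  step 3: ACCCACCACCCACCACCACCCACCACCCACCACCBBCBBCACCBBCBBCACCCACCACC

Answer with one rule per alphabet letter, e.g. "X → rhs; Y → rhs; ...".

A->C, B->BBC, C->ACC

  step 0 ⇒ step 1: CCB ⇒ ACC·ACC·BBC
    B ↦ BBC
    C ↦ ACC
    A ↦ C  (constrained at step 1)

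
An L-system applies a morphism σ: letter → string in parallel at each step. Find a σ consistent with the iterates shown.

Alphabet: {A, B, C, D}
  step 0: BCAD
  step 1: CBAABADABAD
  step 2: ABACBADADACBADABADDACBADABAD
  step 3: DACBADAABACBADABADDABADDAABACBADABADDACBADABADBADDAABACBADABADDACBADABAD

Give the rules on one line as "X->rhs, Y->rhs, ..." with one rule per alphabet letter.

  step 2 ⇒ step 3: ABACBADADACBADABADDACBADABAD ⇒ DA·CBA·DA·ABA·CBA·DA·BAD·DA·BAD·DA·ABA·CBA·DA·BAD·DA·CBA·DA·BAD·BAD·DA·ABA·CBA·DA·BAD·DA·CBA·DA·BAD
    A ↦ DA
    B ↦ CBA
    C ↦ ABA
    D ↦ BAD

A->DA, B->CBA, C->ABA, D->BAD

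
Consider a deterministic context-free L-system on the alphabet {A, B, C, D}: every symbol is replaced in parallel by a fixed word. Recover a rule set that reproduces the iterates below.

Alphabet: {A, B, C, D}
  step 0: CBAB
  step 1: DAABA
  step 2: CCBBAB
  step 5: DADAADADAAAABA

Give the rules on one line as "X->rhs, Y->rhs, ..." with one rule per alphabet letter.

  step 1 ⇒ step 2: DAABA ⇒ CC·B·B·A·B
    A ↦ B
    B ↦ A
    D ↦ CC
  step 0 ⇒ step 1: CBAB ⇒ DA·A·B·A
    C ↦ DA

A->B, B->A, C->DA, D->CC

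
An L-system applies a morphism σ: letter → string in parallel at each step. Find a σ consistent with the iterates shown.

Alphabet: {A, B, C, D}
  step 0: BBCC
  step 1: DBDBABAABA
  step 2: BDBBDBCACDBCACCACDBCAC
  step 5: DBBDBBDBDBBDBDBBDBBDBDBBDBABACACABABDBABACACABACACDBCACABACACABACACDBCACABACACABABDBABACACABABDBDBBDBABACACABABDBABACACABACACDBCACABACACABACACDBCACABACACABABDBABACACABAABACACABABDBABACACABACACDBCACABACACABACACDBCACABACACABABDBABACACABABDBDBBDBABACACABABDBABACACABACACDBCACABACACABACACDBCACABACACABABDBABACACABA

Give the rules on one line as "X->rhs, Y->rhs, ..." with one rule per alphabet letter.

A->CAC, B->DB, C->ABA, D->B

  step 1 ⇒ step 2: DBDBABAABA ⇒ B·DB·B·DB·CAC·DB·CAC·CAC·DB·CAC
    A ↦ CAC
    B ↦ DB
    D ↦ B
  step 0 ⇒ step 1: BBCC ⇒ DB·DB·ABA·ABA
    C ↦ ABA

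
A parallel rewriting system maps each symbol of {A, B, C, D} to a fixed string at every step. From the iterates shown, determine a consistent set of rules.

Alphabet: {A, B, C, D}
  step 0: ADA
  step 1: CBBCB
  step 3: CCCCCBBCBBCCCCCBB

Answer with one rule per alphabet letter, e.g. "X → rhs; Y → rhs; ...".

A->CB, B->AD, C->CC, D->B

  step 0 ⇒ step 1: ADA ⇒ CB·B·CB
    A ↦ CB
    D ↦ B
    B ↦ AD  (constrained at step 1)
    C ↦ CC  (constrained at step 1)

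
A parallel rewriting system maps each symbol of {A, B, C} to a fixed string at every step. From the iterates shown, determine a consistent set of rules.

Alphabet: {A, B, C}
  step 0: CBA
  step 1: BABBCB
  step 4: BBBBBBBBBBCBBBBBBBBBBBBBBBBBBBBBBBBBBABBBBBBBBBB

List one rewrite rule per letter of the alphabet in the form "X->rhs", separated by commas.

  step 0 ⇒ step 1: CBA ⇒ BA·BB·CB
    A ↦ CB
    B ↦ BB
    C ↦ BA

A->CB, B->BB, C->BA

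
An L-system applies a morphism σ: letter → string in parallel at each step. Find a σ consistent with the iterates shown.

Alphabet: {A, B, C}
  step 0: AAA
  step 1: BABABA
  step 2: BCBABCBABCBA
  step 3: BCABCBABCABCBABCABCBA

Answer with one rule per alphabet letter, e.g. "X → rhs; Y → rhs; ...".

  step 2 ⇒ step 3: BCBABCBABCBA ⇒ BC·A·BC·BA·BC·A·BC·BA·BC·A·BC·BA
    A ↦ BA
    B ↦ BC
    C ↦ A

A->BA, B->BC, C->A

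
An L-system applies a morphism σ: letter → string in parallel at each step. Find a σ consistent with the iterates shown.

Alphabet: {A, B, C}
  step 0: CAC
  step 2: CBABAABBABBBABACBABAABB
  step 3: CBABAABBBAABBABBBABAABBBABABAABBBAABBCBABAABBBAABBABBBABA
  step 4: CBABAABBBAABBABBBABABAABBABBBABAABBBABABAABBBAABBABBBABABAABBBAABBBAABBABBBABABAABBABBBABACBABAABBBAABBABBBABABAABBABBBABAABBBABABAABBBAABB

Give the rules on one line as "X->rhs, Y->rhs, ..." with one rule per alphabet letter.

A->ABB, B->BA, C->CBA

  step 3 ⇒ step 4: CBABAABBBAABBABBBABAABBBABABAABBBAABBCBABAABBBAABBABBBABA ⇒ CBA·BA·ABB·BA·ABB·ABB·BA·BA·BA·ABB·ABB·BA·BA·ABB·BA·BA·BA·ABB·BA·ABB·ABB·BA·BA·BA·ABB·BA·ABB·BA·ABB·ABB·BA·BA·BA·ABB·ABB·BA·BA·CBA·BA·ABB·BA·ABB·ABB·BA·BA·BA·ABB·ABB·BA·BA·ABB·BA·BA·BA·ABB·BA·ABB
    A ↦ ABB
    B ↦ BA
    C ↦ CBA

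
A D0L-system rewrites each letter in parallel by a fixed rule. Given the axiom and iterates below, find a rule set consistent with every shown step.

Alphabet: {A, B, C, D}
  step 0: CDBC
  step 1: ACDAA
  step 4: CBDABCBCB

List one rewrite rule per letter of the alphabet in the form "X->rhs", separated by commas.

A->B, B->DA, C->A, D->C

  step 0 ⇒ step 1: CDBC ⇒ A·C·DA·A
    B ↦ DA
    C ↦ A
    D ↦ C
    A ↦ B  (constrained at step 1)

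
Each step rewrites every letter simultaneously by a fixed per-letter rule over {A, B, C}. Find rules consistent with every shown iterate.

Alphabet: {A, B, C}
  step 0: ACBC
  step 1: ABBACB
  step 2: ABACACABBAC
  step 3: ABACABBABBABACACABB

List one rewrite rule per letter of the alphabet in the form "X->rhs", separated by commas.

A->AB, B->AC, C->B

  step 2 ⇒ step 3: ABACACABBAC ⇒ AB·AC·AB·B·AB·B·AB·AC·AC·AB·B
    A ↦ AB
    B ↦ AC
    C ↦ B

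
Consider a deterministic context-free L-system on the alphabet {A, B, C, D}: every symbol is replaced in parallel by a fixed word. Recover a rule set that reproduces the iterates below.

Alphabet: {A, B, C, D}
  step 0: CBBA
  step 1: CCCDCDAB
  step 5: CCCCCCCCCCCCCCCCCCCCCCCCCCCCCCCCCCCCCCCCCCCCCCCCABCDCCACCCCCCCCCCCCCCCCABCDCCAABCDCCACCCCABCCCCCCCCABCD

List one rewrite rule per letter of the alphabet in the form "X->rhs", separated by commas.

A->AB, B->CD, C->CC, D->A

  step 0 ⇒ step 1: CBBA ⇒ CC·CD·CD·AB
    A ↦ AB
    B ↦ CD
    C ↦ CC
    D ↦ A  (constrained at step 1)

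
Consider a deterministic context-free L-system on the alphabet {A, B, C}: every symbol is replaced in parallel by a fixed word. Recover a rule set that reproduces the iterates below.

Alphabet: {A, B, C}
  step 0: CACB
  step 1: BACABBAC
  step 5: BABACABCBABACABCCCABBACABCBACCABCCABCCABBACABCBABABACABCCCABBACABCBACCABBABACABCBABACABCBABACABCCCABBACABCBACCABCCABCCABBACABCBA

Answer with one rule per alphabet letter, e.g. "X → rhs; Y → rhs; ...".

A->CAB, B->C, C->BA

  step 0 ⇒ step 1: CACB ⇒ BA·CAB·BA·C
    A ↦ CAB
    B ↦ C
    C ↦ BA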